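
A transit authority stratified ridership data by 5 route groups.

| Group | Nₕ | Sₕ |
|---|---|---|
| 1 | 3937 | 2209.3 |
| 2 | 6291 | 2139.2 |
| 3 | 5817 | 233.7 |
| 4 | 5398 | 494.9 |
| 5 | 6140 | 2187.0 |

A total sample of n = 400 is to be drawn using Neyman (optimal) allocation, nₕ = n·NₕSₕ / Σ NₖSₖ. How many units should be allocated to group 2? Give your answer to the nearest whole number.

136

1: NₕSₕ = 3937·2209.3 = 8698014.1
2: NₕSₕ = 6291·2139.2 = 13457707.2
3: NₕSₕ = 5817·233.7 = 1359432.9
4: NₕSₕ = 5398·494.9 = 2671470.2
5: NₕSₕ = 6140·2187.0 = 13428180
Σ NₕSₕ = 39614804.4.
n_2 = 400·13457707.2/39614804.4 = 135.886... → 136.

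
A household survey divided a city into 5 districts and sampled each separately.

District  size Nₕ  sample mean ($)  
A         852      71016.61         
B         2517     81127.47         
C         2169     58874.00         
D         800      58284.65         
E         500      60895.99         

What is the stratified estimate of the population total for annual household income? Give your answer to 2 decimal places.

Estimate total by summing Nₕ·x̄ₕ over strata.
852·71016.61 + 2517·81127.47 + 2169·58874.00 + 800·58284.65 + 500·60895.99 = 60506151.72 + 204197841.99 + 127697706 + 46627720 + 30447995 = 469477414.71.

469477414.71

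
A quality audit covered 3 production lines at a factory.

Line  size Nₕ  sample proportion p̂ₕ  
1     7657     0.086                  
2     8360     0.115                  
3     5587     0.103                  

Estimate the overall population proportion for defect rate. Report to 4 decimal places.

0.1016

N = 7657 + 8360 + 5587 = 21604.
Overall proportion = Σ (Nₕ/N)·p̂ₕ.
Σ Nₕp̂ₕ = 658.502 + 961.4 + 575.461 = 2195.363.
2195.363 / 21604 = 0.101618... → 0.1016.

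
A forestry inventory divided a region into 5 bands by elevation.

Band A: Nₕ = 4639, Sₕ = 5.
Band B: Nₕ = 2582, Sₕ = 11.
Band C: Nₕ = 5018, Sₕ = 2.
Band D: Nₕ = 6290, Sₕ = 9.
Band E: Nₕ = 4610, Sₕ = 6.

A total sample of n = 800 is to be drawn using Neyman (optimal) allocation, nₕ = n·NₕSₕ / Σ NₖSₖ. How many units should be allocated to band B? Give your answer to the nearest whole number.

Σ NₕSₕ = 4639·5 + 2582·11 + 5018·2 + 6290·9 + 4610·6 = 145903.
Share for B: 28402/145903 = 0.19466.
n_B = 800 × 0.19466 = 155.731... → 156.

156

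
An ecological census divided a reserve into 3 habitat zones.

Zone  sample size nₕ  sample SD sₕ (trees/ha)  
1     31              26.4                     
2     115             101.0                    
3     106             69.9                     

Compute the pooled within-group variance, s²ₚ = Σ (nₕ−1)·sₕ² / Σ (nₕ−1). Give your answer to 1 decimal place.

6814.7

1: (31−1)·26.4² = 30·696.96 = 20908.8
2: (115−1)·101.0² = 114·10201 = 1162914
3: (106−1)·69.9² = 105·4886.01 = 513031.05
Numerator = 1696853.85; denominator = Σ(nₕ−1) = 249.
s²ₚ = 1696853.85/249 = 6814.674... → 6814.7.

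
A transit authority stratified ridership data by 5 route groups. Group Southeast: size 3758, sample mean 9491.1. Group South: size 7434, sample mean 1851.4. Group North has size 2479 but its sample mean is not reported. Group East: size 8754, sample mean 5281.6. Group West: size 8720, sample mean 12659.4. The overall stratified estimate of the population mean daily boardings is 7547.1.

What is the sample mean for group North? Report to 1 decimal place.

Σ Nₕx̄ₕ = N·μ, so 2479·x̄_North = 31145·7547.1 − (3758·9491.1 + 7434·1851.4 + 8754·5281.6 + 8720·12659.4).
= 235054429.5 − 206055955.8 = 28998473.7.
x̄_North = 28998473.7 / 2479 = 11697.650... → 11697.6.

11697.6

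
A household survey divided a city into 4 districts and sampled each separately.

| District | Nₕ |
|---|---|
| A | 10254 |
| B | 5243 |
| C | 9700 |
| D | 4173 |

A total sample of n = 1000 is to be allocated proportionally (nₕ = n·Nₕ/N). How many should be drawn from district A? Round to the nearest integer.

349

Share of district A = 10254/29370 = 0.34913.
Allocate 1000 × 0.34913 = 349.132... → 349.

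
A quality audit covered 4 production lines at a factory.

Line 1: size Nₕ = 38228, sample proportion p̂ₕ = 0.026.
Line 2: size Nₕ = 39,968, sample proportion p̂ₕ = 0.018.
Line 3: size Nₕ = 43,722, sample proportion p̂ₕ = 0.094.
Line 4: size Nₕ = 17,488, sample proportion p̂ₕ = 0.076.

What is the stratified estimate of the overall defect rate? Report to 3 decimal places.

N = 38228 + 39968 + 43722 + 17488 = 139406.
Overall proportion = Σ (Nₕ/N)·p̂ₕ.
Σ Nₕp̂ₕ = 993.928 + 719.424 + 4109.868 + 1329.088 = 7152.308.
7152.308 / 139406 = 0.05131... → 0.051.

0.051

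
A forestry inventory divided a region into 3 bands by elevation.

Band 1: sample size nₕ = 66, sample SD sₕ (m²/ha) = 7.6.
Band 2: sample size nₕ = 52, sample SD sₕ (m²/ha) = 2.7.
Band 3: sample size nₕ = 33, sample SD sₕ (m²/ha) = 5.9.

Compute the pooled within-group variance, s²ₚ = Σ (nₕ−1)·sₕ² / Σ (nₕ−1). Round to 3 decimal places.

35.406

1: (66−1)·7.6² = 65·57.76 = 3754.4
2: (52−1)·2.7² = 51·7.29 = 371.79
3: (33−1)·5.9² = 32·34.81 = 1113.92
Numerator = 5240.11; denominator = Σ(nₕ−1) = 148.
s²ₚ = 5240.11/148 = 35.40615... → 35.406.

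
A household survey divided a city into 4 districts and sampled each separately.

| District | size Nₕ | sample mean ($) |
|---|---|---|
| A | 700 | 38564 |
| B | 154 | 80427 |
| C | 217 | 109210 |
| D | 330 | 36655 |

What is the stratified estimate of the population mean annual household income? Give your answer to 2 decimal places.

N = 700 + 154 + 217 + 330 = 1401.
Weight each subgroup mean by Nₕ/N and sum.
Σ Nₕx̄ₕ = 700·38564 + 154·80427 + 217·109210 + 330·36655 = 26994800 + 12385758 + 23698570 + 12096150 = 75175278.
Divide by N: 75175278 / 1401 = 53658.2998... → 53658.30.

53658.30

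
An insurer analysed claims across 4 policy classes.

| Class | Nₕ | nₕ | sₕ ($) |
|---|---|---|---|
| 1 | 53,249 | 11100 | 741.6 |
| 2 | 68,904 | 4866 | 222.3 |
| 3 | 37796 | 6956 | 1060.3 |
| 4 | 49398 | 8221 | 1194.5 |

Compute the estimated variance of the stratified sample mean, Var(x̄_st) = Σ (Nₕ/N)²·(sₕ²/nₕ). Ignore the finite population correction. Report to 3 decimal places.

19.237

N = 209347. Term for each stratum: Wₕ²sₕ²/nₕ.
Var(x̄_st) = 3.205575 + 1.100176 + 5.268126 + 9.663466 = 19.237342 → 19.237.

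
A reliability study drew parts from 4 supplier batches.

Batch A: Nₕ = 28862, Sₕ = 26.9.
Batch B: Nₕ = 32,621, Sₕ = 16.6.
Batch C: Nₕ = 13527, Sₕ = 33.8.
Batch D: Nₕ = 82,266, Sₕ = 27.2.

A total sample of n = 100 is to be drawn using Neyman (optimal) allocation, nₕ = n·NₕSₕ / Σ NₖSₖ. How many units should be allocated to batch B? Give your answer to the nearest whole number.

13

Σ NₕSₕ = 28862·26.9 + 32621·16.6 + 13527·33.8 + 82266·27.2 = 4012744.2.
Share for B: 541508.6/4012744.2 = 0.13495.
n_B = 100 × 0.13495 = 13.495... → 13.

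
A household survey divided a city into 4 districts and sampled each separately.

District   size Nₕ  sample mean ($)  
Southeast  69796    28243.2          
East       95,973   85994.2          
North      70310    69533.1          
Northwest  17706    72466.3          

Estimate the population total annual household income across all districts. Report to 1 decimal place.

16396344312.6

Population total = Σ Nₕ·x̄ₕ (each stratum's size times its mean).
69796·28243.2 + 95973·85994.2 + 70310·69533.1 + 17706·72466.3 = 1971262387.2 + 8253121356.6 + 4888872261 + 1283088307.8 = 16396344312.6.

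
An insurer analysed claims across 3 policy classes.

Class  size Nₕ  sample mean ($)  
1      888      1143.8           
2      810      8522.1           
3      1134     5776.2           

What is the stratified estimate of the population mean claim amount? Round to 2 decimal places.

x̄_st = (Σ Nₕx̄ₕ) / (Σ Nₕ) = (888·1143.8 + 810·8522.1 + 1134·5776.2) / 2832
= 14468806.2 / 2832 = 5109.0417... → 5109.04.

5109.04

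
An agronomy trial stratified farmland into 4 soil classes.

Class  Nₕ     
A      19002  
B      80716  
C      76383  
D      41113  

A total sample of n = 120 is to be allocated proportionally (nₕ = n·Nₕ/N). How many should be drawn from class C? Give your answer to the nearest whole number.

Share of class C = 76383/217214 = 0.35165.
Allocate 120 × 0.35165 = 42.198... → 42.

42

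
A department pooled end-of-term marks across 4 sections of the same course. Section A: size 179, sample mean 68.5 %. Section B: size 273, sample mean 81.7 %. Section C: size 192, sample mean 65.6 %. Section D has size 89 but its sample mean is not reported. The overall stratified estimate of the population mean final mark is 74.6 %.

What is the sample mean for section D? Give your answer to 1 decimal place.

N = 179 + 273 + 192 + 89 = 733.
Overall total = μ·N = 74.6·733 = 54681.8.
Subtract the known strata: 179·68.5 + 273·81.7 + 192·65.6 = 47160.8.
Remaining total for section D: 54681.8 − 47160.8 = 7521.
Divide by its size: 7521 / 89 = 84.506... → 84.5.

84.5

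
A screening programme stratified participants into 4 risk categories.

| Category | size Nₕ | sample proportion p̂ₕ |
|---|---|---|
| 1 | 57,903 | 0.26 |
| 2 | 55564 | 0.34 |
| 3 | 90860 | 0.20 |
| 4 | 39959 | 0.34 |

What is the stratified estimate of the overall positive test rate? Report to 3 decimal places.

0.269

N = 57903 + 55564 + 90860 + 39959 = 244286.
Overall proportion = Σ (Nₕ/N)·p̂ₕ.
Σ Nₕp̂ₕ = 15054.78 + 18891.76 + 18172 + 13586.06 = 65704.6.
65704.6 / 244286 = 0.26897... → 0.269.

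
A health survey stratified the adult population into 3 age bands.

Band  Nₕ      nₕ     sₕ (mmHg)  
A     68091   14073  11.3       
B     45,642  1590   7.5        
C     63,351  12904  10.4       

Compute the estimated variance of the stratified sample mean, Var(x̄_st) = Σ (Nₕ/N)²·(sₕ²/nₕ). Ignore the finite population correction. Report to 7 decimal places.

N = 177084; Wₕ = Nₕ/N.
band A: (68091/177084)²·11.3²/14073 = 0.0013415009
band B: (45642/177084)²·7.5²/1590 = 0.0023501527
band C: (63351/177084)²·10.4²/12904 = 0.0010727305
Sum = 0.0047643842 → 0.0047644.

0.0047644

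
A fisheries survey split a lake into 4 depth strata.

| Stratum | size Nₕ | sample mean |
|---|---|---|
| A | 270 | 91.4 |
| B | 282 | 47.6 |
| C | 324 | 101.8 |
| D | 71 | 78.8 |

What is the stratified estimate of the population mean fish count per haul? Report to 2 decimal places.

80.97

N = 947; weights Wₕ = Nₕ/N = (0.2851, 0.2978, 0.3421, 0.0750).
x̄_st = Σ Wₕ·x̄ₕ = 0.2851·91.4 + 0.2978·47.6 + 0.3421·101.8 + 0.0750·78.8 ≈ 80.9706...
→ 80.97.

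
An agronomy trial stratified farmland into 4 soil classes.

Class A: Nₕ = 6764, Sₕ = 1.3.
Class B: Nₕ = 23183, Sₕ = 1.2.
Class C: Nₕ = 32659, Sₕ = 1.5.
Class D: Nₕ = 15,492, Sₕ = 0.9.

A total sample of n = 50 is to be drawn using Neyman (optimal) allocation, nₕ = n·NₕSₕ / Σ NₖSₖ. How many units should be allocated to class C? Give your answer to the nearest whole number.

A: NₕSₕ = 6764·1.3 = 8793.2
B: NₕSₕ = 23183·1.2 = 27819.6
C: NₕSₕ = 32659·1.5 = 48988.5
D: NₕSₕ = 15492·0.9 = 13942.8
Σ NₕSₕ = 99544.1.
n_C = 50·48988.5/99544.1 = 24.606... → 25.

25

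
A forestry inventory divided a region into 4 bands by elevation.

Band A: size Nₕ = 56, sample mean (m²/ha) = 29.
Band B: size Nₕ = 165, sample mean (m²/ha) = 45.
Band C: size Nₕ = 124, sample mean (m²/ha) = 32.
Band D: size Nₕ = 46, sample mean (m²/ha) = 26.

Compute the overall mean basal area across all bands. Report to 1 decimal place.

36.4

N = 391; weights Wₕ = Nₕ/N = (0.1432, 0.4220, 0.3171, 0.1176).
x̄_st = Σ Wₕ·x̄ₕ = 0.1432·29 + 0.4220·45 + 0.3171·32 + 0.1176·26 ≈ 36.350...
→ 36.4.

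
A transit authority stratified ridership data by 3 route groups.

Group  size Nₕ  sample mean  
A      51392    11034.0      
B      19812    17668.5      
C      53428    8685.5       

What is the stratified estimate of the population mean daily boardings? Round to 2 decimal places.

11081.88

N = 124632; weights Wₕ = Nₕ/N = (0.4123, 0.1590, 0.4287).
x̄_st = Σ Wₕ·x̄ₕ = 0.4123·11034.0 + 0.1590·17668.5 + 0.4287·8685.5 ≈ 11081.8774...
→ 11081.88.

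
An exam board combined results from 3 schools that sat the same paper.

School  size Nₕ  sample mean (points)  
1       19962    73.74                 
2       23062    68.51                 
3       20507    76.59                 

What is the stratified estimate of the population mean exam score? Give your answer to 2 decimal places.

72.76

N = 19962 + 23062 + 20507 = 63531.
Overall mean = Σ (Nₕ/N)·x̄ₕ — weight by population share, not a simple average.
Σ Nₕx̄ₕ = 19962·73.74 + 23062·68.51 + 20507·76.59 = 1471997.88 + 1579977.62 + 1570631.13 = 4622606.63.
Divide by N: 4622606.63 / 63531 = 72.7614... → 72.76.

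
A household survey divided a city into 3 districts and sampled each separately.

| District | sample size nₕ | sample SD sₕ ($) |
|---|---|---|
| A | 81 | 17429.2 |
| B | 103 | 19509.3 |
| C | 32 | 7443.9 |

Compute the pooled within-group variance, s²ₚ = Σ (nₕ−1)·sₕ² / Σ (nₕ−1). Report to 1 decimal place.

A: (81−1)·17429.2² = 80·303777012.64 = 24302161011.2
B: (103−1)·19509.3² = 102·380612786.49 = 38822504221.98
C: (32−1)·7443.9² = 31·55411647.21 = 1717761063.51
Numerator = 64842426296.69; denominator = Σ(nₕ−1) = 213.
s²ₚ = 64842426296.69/213 = 304424536.604... → 304424536.6.

304424536.6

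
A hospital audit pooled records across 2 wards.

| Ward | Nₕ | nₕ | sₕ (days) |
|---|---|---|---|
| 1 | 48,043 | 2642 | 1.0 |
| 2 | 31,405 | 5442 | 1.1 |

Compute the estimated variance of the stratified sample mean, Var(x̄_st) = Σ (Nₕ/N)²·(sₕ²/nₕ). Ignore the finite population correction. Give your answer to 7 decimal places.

N = 79448; Wₕ = Nₕ/N.
ward 1: (48043/79448)²·1.0²/2642 = 0.0001384081
ward 2: (31405/79448)²·1.1²/5442 = 0.0000347423
Sum = 0.0001731504 → 0.0001732.

0.0001732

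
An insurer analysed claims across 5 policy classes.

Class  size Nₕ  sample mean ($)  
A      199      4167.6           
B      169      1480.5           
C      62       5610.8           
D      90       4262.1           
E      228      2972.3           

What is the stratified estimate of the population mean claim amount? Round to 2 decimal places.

3327.14

N = 199 + 169 + 62 + 90 + 228 = 748.
Overall mean = Σ (Nₕ/N)·x̄ₕ — weight by population share, not a simple average.
Σ Nₕx̄ₕ = 199·4167.6 + 169·1480.5 + 62·5610.8 + 90·4262.1 + 228·2972.3 = 829352.4 + 250204.5 + 347869.6 + 383589 + 677684.4 = 2488699.9.
Divide by N: 2488699.9 / 748 = 3327.1389... → 3327.14.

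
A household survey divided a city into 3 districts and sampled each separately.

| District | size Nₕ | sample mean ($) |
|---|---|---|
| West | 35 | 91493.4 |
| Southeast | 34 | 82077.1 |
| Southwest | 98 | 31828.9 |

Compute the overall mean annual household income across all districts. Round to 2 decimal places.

54563.61

N = 167; weights Wₕ = Nₕ/N = (0.2096, 0.2036, 0.5868).
x̄_st = Σ Wₕ·x̄ₕ = 0.2096·91493.4 + 0.2036·82077.1 + 0.5868·31828.9 ≈ 54563.6084...
→ 54563.61.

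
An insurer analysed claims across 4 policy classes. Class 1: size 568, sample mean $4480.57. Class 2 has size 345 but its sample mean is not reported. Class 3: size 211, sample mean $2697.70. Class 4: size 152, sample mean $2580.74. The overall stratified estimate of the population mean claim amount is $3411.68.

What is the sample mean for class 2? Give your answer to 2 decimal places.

2454.65

N = 568 + 345 + 211 + 152 = 1276.
Overall total = μ·N = 3411.68·1276 = 4353303.68.
Subtract the known strata: 568·4480.57 + 211·2697.70 + 152·2580.74 = 3506450.94.
Remaining total for class 2: 4353303.68 − 3506450.94 = 846852.74.
Divide by its size: 846852.74 / 345 = 2454.6456... → 2454.65.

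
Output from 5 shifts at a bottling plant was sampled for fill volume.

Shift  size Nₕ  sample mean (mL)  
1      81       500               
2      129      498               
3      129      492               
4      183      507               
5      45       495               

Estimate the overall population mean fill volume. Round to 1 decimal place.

N = 567; weights Wₕ = Nₕ/N = (0.1429, 0.2275, 0.2275, 0.3228, 0.0794).
x̄_st = Σ Wₕ·x̄ₕ = 0.1429·500 + 0.2275·498 + 0.2275·492 + 0.3228·507 + 0.0794·495 ≈ 499.587...
→ 499.6.

499.6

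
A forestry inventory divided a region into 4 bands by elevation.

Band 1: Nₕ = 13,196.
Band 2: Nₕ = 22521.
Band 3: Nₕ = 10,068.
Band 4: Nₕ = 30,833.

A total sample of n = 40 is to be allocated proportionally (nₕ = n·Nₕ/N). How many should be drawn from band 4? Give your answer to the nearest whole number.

16

N = 13196 + 22521 + 10068 + 30833 = 76618.
n_4 = 40·30833/76618 = 16.097... → 16.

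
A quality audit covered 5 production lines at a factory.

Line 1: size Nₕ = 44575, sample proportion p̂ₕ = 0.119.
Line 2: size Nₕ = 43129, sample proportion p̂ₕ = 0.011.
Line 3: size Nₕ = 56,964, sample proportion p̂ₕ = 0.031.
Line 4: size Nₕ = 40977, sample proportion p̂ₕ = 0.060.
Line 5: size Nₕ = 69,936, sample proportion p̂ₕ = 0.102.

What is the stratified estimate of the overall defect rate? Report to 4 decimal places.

0.0671

Wₕ = Nₕ/N with N = 255581: 0.1744, 0.1687, 0.2229, 0.1603, 0.2736.
p̂_st = 0.1744·0.119 + 0.1687·0.011 + 0.2229·0.031 + 0.1603·0.060 + 0.2736·0.102 ≈ 0.067050... → 0.0671.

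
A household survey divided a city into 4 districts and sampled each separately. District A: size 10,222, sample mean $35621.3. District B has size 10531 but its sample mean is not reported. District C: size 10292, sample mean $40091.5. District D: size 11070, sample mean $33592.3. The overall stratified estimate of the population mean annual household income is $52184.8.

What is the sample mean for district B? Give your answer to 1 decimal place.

99625.2

N = 10222 + 10531 + 10292 + 11070 = 42115.
Overall total = μ·N = 52184.8·42115 = 2197762852.
Subtract the known strata: 10222·35621.3 + 10292·40091.5 + 11070·33592.3 = 1148609407.6.
Remaining total for district B: 2197762852 − 1148609407.6 = 1049153444.4.
Divide by its size: 1049153444.4 / 10531 = 99625.244... → 99625.2.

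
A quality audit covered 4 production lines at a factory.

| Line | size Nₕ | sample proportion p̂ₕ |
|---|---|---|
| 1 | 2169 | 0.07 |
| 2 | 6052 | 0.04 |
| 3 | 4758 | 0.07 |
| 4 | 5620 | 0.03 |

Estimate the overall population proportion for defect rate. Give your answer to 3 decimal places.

0.048

Wₕ = Nₕ/N with N = 18599: 0.1166, 0.3254, 0.2558, 0.3022.
p̂_st = 0.1166·0.07 + 0.3254·0.04 + 0.2558·0.07 + 0.3022·0.03 ≈ 0.04815... → 0.048.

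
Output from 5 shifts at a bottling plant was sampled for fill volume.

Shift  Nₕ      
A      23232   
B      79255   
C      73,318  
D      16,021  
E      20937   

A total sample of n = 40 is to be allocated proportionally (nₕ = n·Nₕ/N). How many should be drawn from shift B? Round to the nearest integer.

15

N = 23232 + 79255 + 73318 + 16021 + 20937 = 212763.
n_B = 40·79255/212763 = 14.900... → 15.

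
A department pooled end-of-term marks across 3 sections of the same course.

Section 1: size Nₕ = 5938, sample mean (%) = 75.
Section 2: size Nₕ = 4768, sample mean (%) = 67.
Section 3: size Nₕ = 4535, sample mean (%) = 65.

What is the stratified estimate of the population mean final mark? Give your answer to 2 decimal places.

x̄_st = (Σ Nₕx̄ₕ) / (Σ Nₕ) = (5938·75 + 4768·67 + 4535·65) / 15241
= 1059581 / 15241 = 69.5218... → 69.52.

69.52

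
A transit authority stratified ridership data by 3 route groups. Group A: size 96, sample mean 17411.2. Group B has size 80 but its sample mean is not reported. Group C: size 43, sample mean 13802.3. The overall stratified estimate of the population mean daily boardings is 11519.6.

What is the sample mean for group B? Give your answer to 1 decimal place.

N = 96 + 80 + 43 = 219.
Overall total = μ·N = 11519.6·219 = 2522792.4.
Subtract the known strata: 96·17411.2 + 43·13802.3 = 2264974.1.
Remaining total for group B: 2522792.4 − 2264974.1 = 257818.3.
Divide by its size: 257818.3 / 80 = 3222.729... → 3222.7.

3222.7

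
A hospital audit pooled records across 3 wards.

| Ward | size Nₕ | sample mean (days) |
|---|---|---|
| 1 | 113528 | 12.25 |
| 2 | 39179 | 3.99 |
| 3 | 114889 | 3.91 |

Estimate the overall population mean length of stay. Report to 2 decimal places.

x̄_st = (Σ Nₕx̄ₕ) / (Σ Nₕ) = (113528·12.25 + 39179·3.99 + 114889·3.91) / 267596
= 1996258.2 / 267596 = 7.4600... → 7.46.

7.46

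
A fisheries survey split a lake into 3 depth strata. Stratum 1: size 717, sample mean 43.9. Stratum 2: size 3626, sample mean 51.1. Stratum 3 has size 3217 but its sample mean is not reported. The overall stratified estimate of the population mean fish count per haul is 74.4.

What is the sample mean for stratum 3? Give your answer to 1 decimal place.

N = 717 + 3626 + 3217 = 7560.
Overall total = μ·N = 74.4·7560 = 562464.
Subtract the known strata: 717·43.9 + 3626·51.1 = 216764.9.
Remaining total for stratum 3: 562464 − 216764.9 = 345699.1.
Divide by its size: 345699.1 / 3217 = 107.460... → 107.5.

107.5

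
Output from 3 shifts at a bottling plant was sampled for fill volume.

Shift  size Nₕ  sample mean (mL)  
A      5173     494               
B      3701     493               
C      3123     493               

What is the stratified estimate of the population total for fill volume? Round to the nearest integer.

5919694

A: 5173·494 = 2555462
B: 3701·493 = 1824593
C: 3123·493 = 1539639
τ̂ = Σ Nₕx̄ₕ = 5919694.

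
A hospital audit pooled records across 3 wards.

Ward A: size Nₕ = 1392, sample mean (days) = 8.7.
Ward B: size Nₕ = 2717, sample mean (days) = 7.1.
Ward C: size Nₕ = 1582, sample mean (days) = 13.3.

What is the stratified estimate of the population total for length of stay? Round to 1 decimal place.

A: 1392·8.7 = 12110.4
B: 2717·7.1 = 19290.7
C: 1582·13.3 = 21040.6
τ̂ = Σ Nₕx̄ₕ = 52441.7.

52441.7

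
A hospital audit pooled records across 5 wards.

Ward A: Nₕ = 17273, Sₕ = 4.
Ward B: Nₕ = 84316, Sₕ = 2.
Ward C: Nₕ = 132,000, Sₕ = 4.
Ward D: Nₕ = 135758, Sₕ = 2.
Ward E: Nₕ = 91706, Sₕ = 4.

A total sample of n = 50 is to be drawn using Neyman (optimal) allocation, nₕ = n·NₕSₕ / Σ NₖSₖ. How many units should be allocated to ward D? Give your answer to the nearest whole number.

Σ NₕSₕ = 17273·4 + 84316·2 + 132000·4 + 135758·2 + 91706·4 = 1404064.
Share for D: 271516/1404064 = 0.19338.
n_D = 50 × 0.19338 = 9.669... → 10.

10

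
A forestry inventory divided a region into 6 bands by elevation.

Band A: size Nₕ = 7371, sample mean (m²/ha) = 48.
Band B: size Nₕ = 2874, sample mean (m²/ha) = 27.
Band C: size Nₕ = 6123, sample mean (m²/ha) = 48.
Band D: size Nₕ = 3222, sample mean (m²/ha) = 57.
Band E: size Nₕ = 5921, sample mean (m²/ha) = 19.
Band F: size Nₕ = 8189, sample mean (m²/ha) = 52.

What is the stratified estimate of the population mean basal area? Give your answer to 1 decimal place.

N = 7371 + 2874 + 6123 + 3222 + 5921 + 8189 = 33700.
Weight each subgroup mean by Nₕ/N and sum.
Σ Nₕx̄ₕ = 7371·48 + 2874·27 + 6123·48 + 3222·57 + 5921·19 + 8189·52 = 353808 + 77598 + 293904 + 183654 + 112499 + 425828 = 1447291.
Divide by N: 1447291 / 33700 = 42.946... → 42.9.

42.9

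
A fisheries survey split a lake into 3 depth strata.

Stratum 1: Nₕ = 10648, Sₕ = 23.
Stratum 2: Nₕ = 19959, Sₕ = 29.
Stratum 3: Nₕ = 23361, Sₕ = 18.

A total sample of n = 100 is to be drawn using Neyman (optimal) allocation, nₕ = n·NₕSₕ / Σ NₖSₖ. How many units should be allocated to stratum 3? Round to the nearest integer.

1: NₕSₕ = 10648·23 = 244904
2: NₕSₕ = 19959·29 = 578811
3: NₕSₕ = 23361·18 = 420498
Σ NₕSₕ = 1244213.
n_3 = 100·420498/1244213 = 33.796... → 34.

34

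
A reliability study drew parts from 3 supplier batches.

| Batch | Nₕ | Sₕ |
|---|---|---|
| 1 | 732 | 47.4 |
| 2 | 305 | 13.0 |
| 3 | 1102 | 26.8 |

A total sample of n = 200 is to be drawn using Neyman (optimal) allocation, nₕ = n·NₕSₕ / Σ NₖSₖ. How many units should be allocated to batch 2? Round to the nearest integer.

12

1: NₕSₕ = 732·47.4 = 34696.8
2: NₕSₕ = 305·13.0 = 3965
3: NₕSₕ = 1102·26.8 = 29533.6
Σ NₕSₕ = 68195.4.
n_2 = 200·3965/68195.4 = 11.628... → 12.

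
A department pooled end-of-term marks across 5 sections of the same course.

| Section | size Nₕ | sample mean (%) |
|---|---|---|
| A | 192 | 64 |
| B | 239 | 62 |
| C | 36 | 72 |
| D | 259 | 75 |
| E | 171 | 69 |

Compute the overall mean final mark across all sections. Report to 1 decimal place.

N = 897; weights Wₕ = Nₕ/N = (0.2140, 0.2664, 0.0401, 0.2887, 0.1906).
x̄_st = Σ Wₕ·x̄ₕ = 0.2140·64 + 0.2664·62 + 0.0401·72 + 0.2887·75 + 0.1906·69 ≈ 67.918...
→ 67.9.

67.9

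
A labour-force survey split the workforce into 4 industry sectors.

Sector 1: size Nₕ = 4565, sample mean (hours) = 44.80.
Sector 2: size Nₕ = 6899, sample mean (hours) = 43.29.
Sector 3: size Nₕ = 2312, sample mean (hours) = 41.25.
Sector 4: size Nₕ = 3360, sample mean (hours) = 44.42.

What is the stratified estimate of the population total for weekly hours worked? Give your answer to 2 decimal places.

Population total = Σ Nₕ·x̄ₕ (each stratum's size times its mean).
4565·44.80 + 6899·43.29 + 2312·41.25 + 3360·44.42 = 204512 + 298657.71 + 95370 + 149251.2 = 747790.91.

747790.91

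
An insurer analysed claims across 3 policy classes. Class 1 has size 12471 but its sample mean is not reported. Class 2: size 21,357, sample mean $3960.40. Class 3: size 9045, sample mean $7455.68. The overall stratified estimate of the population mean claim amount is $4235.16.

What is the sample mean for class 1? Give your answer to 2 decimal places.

N = 12471 + 21357 + 9045 = 42873.
Overall total = μ·N = 4235.16·42873 = 181574014.68.
Subtract the known strata: 21357·3960.40 + 9045·7455.68 = 152018888.4.
Remaining total for class 1: 181574014.68 − 152018888.4 = 29555126.28.
Divide by its size: 29555126.28 / 12471 = 2369.9083... → 2369.91.

2369.91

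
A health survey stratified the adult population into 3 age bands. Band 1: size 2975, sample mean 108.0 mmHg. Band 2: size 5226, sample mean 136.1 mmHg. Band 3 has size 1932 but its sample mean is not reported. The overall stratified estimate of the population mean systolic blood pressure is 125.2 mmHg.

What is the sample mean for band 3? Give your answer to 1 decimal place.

N = 2975 + 5226 + 1932 = 10133.
Overall total = μ·N = 125.2·10133 = 1268651.6.
Subtract the known strata: 2975·108.0 + 5226·136.1 = 1032558.6.
Remaining total for band 3: 1268651.6 − 1032558.6 = 236093.
Divide by its size: 236093 / 1932 = 122.201... → 122.2.

122.2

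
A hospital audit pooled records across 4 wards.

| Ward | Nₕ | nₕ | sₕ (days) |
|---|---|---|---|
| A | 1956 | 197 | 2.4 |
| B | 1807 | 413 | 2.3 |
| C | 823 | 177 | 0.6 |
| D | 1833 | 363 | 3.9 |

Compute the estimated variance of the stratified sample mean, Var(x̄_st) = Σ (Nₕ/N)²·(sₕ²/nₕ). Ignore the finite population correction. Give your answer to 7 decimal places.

N = 6419. Term for each stratum: Wₕ²sₕ²/nₕ.
Var(x̄_st) = 0.0027149336 + 0.0010150494 + 0.0000334344 + 0.0034167466 = 0.0071801640 → 0.0071802.

0.0071802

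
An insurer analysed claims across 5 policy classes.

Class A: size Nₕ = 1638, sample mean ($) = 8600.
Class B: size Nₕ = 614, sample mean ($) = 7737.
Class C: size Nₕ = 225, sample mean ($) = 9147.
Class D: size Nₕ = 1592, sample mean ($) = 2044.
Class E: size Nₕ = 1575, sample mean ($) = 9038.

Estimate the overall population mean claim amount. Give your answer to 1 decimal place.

N = 5644; weights Wₕ = Nₕ/N = (0.2902, 0.1088, 0.0399, 0.2821, 0.2791).
x̄_st = Σ Wₕ·x̄ₕ = 0.2902·8600 + 0.1088·7737 + 0.0399·9147 + 0.2821·2044 + 0.2791·9038 ≈ 6800.902...
→ 6800.9.

6800.9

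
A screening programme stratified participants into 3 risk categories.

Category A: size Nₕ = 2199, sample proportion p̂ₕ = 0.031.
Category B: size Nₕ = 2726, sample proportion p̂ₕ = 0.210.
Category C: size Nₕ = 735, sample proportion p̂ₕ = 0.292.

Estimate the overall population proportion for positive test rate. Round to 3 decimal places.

Wₕ = Nₕ/N with N = 5660: 0.3885, 0.4816, 0.1299.
p̂_st = 0.3885·0.031 + 0.4816·0.210 + 0.1299·0.292 ≈ 0.15110... → 0.151.

0.151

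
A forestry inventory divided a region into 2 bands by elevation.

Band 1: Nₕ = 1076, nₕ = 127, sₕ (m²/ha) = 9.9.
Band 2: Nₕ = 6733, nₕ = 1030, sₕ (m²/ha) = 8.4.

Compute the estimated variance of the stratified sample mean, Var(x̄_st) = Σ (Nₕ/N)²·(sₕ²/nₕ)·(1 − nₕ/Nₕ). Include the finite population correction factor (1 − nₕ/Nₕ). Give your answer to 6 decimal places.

0.056059

N = 7809. Term for each stratum: Wₕ²sₕ²/nₕ·(1−nₕ/Nₕ).
Var(x̄_st) = 0.012922731 + 0.043136260 = 0.056058991 → 0.056059.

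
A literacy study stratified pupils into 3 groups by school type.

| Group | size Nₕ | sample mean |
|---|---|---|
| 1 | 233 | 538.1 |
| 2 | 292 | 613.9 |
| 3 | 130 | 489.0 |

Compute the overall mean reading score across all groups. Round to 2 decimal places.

N = 655; weights Wₕ = Nₕ/N = (0.3557, 0.4458, 0.1985).
x̄_st = Σ Wₕ·x̄ₕ = 0.3557·538.1 + 0.4458·613.9 + 0.1985·489.0 ≈ 562.1467...
→ 562.15.

562.15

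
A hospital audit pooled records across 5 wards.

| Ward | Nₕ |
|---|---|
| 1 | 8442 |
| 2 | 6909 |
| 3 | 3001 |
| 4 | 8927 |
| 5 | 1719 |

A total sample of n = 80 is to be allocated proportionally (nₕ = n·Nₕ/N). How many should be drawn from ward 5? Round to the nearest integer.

5

N = 8442 + 6909 + 3001 + 8927 + 1719 = 28998.
n_5 = 80·1719/28998 = 4.742... → 5.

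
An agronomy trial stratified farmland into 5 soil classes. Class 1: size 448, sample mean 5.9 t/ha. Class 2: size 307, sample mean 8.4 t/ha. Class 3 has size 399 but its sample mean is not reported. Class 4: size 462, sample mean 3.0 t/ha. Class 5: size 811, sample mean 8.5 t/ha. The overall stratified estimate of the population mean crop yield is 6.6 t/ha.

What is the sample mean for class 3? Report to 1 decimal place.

N = 448 + 307 + 399 + 462 + 811 = 2427.
Overall total = μ·N = 6.6·2427 = 16018.2.
Subtract the known strata: 448·5.9 + 307·8.4 + 462·3.0 + 811·8.5 = 13501.5.
Remaining total for class 3: 16018.2 − 13501.5 = 2516.7.
Divide by its size: 2516.7 / 399 = 6.308... → 6.3.

6.3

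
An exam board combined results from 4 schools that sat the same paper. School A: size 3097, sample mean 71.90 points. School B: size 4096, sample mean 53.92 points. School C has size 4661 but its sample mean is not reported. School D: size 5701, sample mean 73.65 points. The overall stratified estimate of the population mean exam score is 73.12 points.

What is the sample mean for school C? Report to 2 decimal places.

N = 3097 + 4096 + 4661 + 5701 = 17555.
Overall total = μ·N = 73.12·17555 = 1283621.6.
Subtract the known strata: 3097·71.90 + 4096·53.92 + 5701·73.65 = 863409.27.
Remaining total for school C: 1283621.6 − 863409.27 = 420212.33.
Divide by its size: 420212.33 / 4661 = 90.1550... → 90.15.

90.15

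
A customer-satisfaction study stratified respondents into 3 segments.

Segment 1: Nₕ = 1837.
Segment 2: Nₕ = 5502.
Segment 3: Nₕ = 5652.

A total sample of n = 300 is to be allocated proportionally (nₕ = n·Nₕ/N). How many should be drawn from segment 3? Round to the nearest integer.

131

Share of segment 3 = 5652/12991 = 0.43507.
Allocate 300 × 0.43507 = 130.521... → 131.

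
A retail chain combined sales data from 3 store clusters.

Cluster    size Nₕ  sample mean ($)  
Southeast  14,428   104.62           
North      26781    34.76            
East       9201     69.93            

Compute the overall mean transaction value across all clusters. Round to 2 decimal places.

61.17

x̄_st = (Σ Nₕx̄ₕ) / (Σ Nₕ) = (14428·104.62 + 26781·34.76 + 9201·69.93) / 50410
= 3083790.85 / 50410 = 61.1742... → 61.17.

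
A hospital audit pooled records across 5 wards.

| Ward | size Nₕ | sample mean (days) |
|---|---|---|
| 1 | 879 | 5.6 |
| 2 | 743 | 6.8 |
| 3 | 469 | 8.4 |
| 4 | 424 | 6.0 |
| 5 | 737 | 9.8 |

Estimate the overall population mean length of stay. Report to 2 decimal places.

7.28

N = 879 + 743 + 469 + 424 + 737 = 3252.
Weight each subgroup mean by Nₕ/N and sum.
Σ Nₕx̄ₕ = 879·5.6 + 743·6.8 + 469·8.4 + 424·6.0 + 737·9.8 = 4922.4 + 5052.4 + 3939.6 + 2544 + 7222.6 = 23681.
Divide by N: 23681 / 3252 = 7.2820... → 7.28.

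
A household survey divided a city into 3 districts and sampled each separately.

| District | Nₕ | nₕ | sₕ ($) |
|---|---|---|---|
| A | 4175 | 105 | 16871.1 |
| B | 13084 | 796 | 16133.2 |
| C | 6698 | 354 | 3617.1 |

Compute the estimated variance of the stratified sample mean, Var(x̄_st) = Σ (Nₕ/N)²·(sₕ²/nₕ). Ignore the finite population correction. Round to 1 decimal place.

N = 23957. Term for each stratum: Wₕ²sₕ²/nₕ.
Var(x̄_st) = 82327.6263 + 97531.3359 + 2888.9711 = 182747.9333 → 182747.9.

182747.9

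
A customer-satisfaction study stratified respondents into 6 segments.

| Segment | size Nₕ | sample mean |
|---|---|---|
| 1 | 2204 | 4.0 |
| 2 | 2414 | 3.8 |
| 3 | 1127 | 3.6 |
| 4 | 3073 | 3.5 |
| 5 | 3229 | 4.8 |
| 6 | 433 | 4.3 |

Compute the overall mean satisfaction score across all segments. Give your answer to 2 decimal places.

x̄_st = (Σ Nₕx̄ₕ) / (Σ Nₕ) = (2204·4.0 + 2414·3.8 + 1127·3.6 + 3073·3.5 + 3229·4.8 + 433·4.3) / 12480
= 50163 / 12480 = 4.0195... → 4.02.

4.02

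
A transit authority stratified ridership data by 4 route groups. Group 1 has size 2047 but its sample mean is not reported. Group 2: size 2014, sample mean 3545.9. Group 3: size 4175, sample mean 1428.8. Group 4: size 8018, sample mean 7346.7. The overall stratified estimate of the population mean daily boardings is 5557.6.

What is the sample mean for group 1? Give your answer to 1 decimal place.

8950.0

N = 2047 + 2014 + 4175 + 8018 = 16254.
Overall total = μ·N = 5557.6·16254 = 90333230.4.
Subtract the known strata: 2014·3545.9 + 4175·1428.8 + 8018·7346.7 = 72012523.2.
Remaining total for group 1: 90333230.4 − 72012523.2 = 18320707.2.
Divide by its size: 18320707.2 / 2047 = 8950.028... → 8950.0.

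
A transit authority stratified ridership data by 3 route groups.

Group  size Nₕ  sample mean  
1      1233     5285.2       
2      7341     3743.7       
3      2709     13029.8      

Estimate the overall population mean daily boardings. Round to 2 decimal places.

6141.71

N = 1233 + 7341 + 2709 = 11283.
Overall mean = Σ (Nₕ/N)·x̄ₕ — weight by population share, not a simple average.
Σ Nₕx̄ₕ = 1233·5285.2 + 7341·3743.7 + 2709·13029.8 = 6516651.6 + 27482501.7 + 35297728.2 = 69296881.5.
Divide by N: 69296881.5 / 11283 = 6141.7071... → 6141.71.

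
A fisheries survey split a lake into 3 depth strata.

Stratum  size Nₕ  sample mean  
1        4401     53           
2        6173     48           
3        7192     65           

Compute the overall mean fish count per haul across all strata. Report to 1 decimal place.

56.1

N = 17766; weights Wₕ = Nₕ/N = (0.2477, 0.3475, 0.4048).
x̄_st = Σ Wₕ·x̄ₕ = 0.2477·53 + 0.3475·48 + 0.4048·65 ≈ 56.121...
→ 56.1.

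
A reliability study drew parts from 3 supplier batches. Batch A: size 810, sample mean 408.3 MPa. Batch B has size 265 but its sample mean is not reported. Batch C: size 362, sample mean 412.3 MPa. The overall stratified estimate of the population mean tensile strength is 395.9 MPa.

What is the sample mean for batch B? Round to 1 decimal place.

335.6

N = 810 + 265 + 362 = 1437.
Overall total = μ·N = 395.9·1437 = 568908.3.
Subtract the known strata: 810·408.3 + 362·412.3 = 479975.6.
Remaining total for batch B: 568908.3 − 479975.6 = 88932.7.
Divide by its size: 88932.7 / 265 = 335.595... → 335.6.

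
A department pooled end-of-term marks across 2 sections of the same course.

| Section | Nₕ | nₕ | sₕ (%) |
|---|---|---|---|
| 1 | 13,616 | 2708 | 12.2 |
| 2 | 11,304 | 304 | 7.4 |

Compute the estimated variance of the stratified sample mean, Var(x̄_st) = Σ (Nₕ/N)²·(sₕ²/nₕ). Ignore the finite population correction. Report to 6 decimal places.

N = 24920; Wₕ = Nₕ/N.
section 1: (13616/24920)²·12.2²/2708 = 0.016408694
section 2: (11304/24920)²·7.4²/304 = 0.037064494
Sum = 0.053473188 → 0.053473.

0.053473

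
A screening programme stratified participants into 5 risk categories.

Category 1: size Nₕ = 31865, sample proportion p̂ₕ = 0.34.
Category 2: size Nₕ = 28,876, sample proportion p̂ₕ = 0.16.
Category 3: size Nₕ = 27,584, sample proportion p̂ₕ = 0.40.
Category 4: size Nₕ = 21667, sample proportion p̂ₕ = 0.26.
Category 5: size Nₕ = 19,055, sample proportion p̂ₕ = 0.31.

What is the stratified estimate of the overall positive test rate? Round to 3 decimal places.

Wₕ = Nₕ/N with N = 129047: 0.2469, 0.2238, 0.2138, 0.1679, 0.1477.
p̂_st = 0.2469·0.34 + 0.2238·0.16 + 0.2138·0.40 + 0.1679·0.26 + 0.1477·0.31 ≈ 0.29469... → 0.295.

0.295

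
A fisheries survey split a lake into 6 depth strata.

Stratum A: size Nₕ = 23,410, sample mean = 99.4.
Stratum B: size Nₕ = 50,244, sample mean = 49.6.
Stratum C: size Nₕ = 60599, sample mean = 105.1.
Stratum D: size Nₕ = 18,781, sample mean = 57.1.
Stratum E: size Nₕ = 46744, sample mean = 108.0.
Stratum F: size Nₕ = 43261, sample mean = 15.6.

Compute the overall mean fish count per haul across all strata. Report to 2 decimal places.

N = 243039; weights Wₕ = Nₕ/N = (0.0963, 0.2067, 0.2493, 0.0773, 0.1923, 0.1780).
x̄_st = Σ Wₕ·x̄ₕ = 0.0963·99.4 + 0.2067·49.6 + 0.2493·105.1 + 0.0773·57.1 + 0.1923·108.0 + 0.1780·15.6 ≈ 73.9948...
→ 73.99.

73.99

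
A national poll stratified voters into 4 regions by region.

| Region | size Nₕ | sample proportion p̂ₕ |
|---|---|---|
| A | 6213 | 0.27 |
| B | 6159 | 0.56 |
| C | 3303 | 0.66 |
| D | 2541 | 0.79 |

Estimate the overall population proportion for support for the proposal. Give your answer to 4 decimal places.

N = 6213 + 6159 + 3303 + 2541 = 18216.
Overall proportion = Σ (Nₕ/N)·p̂ₕ.
Σ Nₕp̂ₕ = 1677.51 + 3449.04 + 2179.98 + 2007.39 = 9313.92.
9313.92 / 18216 = 0.511304... → 0.5113.

0.5113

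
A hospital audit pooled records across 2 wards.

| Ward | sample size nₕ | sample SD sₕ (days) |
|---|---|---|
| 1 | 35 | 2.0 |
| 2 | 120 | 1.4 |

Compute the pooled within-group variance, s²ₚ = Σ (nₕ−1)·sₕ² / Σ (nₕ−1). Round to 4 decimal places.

2.4133

1: (35−1)·2.0² = 34·4 = 136
2: (120−1)·1.4² = 119·1.96 = 233.24
Numerator = 369.24; denominator = Σ(nₕ−1) = 153.
s²ₚ = 369.24/153 = 2.413333... → 2.4133.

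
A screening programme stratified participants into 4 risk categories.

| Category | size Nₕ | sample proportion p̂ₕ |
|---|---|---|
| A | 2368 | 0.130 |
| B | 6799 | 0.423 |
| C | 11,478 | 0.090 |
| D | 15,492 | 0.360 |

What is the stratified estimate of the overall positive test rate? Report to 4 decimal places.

0.2710

N = 2368 + 6799 + 11478 + 15492 = 36137.
Overall proportion = Σ (Nₕ/N)·p̂ₕ.
Σ Nₕp̂ₕ = 307.84 + 2875.977 + 1033.02 + 5577.12 = 9793.957.
9793.957 / 36137 = 0.271023... → 0.2710.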